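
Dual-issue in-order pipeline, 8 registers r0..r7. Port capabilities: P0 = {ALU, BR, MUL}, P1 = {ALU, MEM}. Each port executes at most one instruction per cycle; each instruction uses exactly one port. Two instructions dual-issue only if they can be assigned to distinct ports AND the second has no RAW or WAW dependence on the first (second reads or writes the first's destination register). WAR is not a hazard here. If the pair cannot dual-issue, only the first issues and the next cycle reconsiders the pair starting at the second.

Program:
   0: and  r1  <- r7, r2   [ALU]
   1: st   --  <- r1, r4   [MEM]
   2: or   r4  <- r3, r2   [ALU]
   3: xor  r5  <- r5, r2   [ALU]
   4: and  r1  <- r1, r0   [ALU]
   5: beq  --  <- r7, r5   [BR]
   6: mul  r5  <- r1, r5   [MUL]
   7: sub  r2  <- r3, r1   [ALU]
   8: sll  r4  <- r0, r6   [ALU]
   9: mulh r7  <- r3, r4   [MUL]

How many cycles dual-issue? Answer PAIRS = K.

PAIRS = 3

#0 head=0: and.ALU i0 RAW r1
#1 head=1: st.MEM or.ALU i1/i2 2-wide
#2 head=3: xor.ALU and.ALU i3/i4 2-wide
#3 head=5: beq.BR i5 no-port BR/MUL
#4 head=6: mul.MUL sub.ALU i6/i7 2-wide
#5 head=8: sll.ALU i8 RAW r4
#6 head=9: mulh.MUL i9 tail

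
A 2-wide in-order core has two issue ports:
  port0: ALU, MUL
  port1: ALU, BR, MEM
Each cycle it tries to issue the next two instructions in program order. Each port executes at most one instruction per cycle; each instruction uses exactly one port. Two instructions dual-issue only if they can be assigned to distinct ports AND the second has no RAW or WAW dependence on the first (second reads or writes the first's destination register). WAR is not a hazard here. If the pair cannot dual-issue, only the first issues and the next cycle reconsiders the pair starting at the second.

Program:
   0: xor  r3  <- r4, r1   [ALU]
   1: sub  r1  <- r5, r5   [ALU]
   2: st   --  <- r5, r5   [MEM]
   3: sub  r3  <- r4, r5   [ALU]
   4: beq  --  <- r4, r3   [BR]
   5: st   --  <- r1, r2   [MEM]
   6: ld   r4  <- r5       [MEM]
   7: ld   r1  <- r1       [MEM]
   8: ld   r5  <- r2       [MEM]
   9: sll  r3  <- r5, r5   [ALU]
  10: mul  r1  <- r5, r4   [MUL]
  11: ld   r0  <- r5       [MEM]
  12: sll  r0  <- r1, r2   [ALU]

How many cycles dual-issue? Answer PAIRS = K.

PAIRS = 3

c0: i0,i1 xor+sub  pair
c1: i2,i3 st+sub  pair
c2: i4 beq  no-port BR/MEM
c3: i5 st  no-port MEM/MEM
c4: i6 ld  no-port MEM/MEM
c5: i7 ld  no-port MEM/MEM
c6: i8 ld  RAW r5
c7: i9,i10 sll+mul  pair
c8: i11 ld  WAW r0
c9: i12 sll  tail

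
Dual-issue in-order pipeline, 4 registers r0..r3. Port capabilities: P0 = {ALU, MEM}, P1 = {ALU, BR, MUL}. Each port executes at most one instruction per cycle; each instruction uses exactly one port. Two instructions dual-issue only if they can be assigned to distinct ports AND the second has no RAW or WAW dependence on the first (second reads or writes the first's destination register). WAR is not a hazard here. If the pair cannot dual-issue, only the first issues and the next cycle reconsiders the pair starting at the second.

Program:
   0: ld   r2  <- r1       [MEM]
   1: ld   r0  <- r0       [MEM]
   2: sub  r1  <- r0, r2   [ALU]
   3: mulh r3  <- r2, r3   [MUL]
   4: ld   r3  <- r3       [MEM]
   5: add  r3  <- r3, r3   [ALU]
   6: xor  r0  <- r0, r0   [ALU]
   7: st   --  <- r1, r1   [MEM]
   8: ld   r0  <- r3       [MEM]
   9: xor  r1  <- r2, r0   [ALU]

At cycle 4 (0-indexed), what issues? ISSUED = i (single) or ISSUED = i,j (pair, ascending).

t=0 i0:ld ; no-port MEM/MEM
t=1 i1:ld ; RAW r0
t=2 i2+i3:sub mulh ; pair
t=3 i4:ld ; RAW+WAW r3
t=4 i5+i6:add xor ; pair
t=5 i7:st ; no-port MEM/MEM
t=6 i8:ld ; RAW r0
t=7 i9:xor ; tail

ISSUED = 5,6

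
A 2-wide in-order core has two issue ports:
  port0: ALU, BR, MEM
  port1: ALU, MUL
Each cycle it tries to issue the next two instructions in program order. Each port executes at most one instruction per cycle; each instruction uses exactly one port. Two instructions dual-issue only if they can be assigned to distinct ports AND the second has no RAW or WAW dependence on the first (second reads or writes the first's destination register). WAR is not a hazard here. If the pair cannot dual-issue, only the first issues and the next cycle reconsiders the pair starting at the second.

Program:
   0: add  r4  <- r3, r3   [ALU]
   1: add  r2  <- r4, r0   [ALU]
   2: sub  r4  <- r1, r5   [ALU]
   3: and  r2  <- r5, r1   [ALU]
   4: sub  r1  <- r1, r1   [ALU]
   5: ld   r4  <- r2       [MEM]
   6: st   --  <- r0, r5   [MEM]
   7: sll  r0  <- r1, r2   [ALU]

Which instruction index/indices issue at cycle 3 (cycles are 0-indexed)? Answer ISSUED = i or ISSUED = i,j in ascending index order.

ISSUED = 5

t=0 i0:add ; RAW r4
t=1 i1/i2:add sub ; 2-wide
t=2 i3/i4:and sub ; 2-wide
t=3 i5:ld ; no-port MEM/MEM
t=4 i6/i7:st sll ; 2-wide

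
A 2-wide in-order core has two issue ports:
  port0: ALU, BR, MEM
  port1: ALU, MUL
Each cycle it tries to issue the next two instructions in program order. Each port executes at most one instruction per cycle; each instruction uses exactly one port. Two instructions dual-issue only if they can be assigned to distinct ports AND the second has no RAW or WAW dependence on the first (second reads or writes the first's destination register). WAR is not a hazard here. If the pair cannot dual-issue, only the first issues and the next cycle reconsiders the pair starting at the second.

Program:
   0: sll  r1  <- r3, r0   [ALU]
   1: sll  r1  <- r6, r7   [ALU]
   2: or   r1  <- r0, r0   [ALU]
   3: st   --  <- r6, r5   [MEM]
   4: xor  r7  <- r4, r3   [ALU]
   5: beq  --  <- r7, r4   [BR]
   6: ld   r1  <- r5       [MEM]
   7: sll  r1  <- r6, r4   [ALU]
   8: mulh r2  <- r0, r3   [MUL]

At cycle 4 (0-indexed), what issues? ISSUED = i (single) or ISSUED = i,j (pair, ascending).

t=0 i0:sll ; WAW r1
t=1 i1:sll ; WAW r1
t=2 i2/i3:or+st ; dual
t=3 i4:xor ; RAW r7
t=4 i5:beq ; no-port BR/MEM
t=5 i6:ld ; WAW r1
t=6 i7/i8:sll+mulh ; dual

ISSUED = 5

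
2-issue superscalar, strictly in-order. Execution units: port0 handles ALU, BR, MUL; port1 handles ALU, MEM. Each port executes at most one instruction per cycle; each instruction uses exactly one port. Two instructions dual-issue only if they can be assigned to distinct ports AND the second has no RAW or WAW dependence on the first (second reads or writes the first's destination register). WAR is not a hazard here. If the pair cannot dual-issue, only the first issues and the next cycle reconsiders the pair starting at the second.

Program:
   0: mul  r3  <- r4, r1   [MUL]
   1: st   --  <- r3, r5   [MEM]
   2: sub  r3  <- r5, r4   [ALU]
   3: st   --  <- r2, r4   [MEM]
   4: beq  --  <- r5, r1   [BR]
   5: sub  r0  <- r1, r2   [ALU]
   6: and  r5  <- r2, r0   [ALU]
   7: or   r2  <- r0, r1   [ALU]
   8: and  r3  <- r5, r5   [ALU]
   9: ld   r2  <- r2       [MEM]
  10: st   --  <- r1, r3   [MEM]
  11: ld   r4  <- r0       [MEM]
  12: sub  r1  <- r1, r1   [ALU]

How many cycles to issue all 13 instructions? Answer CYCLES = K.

CYCLES = 8

[0] i0  mul  -- RAW r3
[1] i1&i2  st sub  -- pair
[2] i3&i4  st beq  -- pair
[3] i5  sub  -- RAW r0
[4] i6&i7  and or  -- pair
[5] i8&i9  and ld  -- pair
[6] i10  st  -- no-port MEM/MEM
[7] i11&i12  ld sub  -- pair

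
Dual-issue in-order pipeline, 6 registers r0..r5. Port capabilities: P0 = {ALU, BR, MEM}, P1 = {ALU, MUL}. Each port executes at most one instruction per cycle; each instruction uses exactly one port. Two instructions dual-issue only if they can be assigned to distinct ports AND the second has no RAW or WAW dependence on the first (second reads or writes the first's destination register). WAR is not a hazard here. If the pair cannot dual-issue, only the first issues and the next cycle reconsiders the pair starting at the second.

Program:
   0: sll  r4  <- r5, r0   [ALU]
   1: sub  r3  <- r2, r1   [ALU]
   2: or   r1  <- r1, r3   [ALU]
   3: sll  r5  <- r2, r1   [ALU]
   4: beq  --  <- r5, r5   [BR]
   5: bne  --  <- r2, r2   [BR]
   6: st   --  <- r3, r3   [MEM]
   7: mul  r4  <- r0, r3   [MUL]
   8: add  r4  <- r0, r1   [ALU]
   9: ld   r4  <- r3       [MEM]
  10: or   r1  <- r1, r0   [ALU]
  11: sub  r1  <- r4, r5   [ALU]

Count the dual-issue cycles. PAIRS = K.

t=0 i0/i1:sll.ALU+sub.ALU ; pair
t=1 i2:or.ALU ; RAW r1
t=2 i3:sll.ALU ; RAW r5
t=3 i4:beq.BR ; no-port BR/BR
t=4 i5:bne.BR ; no-port BR/MEM
t=5 i6/i7:st.MEM+mul.MUL ; pair
t=6 i8:add.ALU ; WAW r4
t=7 i9/i10:ld.MEM+or.ALU ; pair
t=8 i11:sub.ALU ; tail

PAIRS = 3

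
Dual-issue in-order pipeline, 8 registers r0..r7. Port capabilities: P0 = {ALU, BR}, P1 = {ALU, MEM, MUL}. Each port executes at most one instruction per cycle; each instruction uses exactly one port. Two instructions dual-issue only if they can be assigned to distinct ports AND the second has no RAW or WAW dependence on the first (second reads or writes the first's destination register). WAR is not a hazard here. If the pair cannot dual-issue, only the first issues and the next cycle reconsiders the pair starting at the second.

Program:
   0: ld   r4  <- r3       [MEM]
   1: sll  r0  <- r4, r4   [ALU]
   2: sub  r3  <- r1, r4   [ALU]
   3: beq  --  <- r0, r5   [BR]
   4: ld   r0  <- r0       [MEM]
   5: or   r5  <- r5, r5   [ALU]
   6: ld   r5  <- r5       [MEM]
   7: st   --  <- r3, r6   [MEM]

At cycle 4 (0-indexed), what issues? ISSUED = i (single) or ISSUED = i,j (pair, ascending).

0. ld @i0  | RAW r4
1. sll sub @i1,i2  | dual
2. beq ld @i3,i4  | dual
3. or @i5  | RAW+WAW r5
4. ld @i6  | no-port MEM/MEM
5. st @i7  | tail

ISSUED = 6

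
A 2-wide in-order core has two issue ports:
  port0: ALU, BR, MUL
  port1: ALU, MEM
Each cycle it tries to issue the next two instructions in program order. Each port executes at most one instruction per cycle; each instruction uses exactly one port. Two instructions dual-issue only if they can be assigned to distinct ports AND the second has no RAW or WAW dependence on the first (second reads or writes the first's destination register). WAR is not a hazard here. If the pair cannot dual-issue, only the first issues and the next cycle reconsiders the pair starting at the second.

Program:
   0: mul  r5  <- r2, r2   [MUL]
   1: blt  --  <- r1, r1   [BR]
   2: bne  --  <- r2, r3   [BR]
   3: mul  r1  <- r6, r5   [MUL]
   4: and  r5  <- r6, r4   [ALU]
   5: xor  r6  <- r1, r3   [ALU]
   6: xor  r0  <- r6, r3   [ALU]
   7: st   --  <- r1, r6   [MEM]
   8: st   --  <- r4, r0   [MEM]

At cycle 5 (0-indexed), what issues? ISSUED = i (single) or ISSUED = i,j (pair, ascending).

ISSUED = 6,7

0. mul.MUL @i0  | no-port MUL/BR
1. blt.BR @i1  | no-port BR/BR
2. bne.BR @i2  | no-port BR/MUL
3. mul.MUL and.ALU @i3/i4  | pair
4. xor.ALU @i5  | RAW r6
5. xor.ALU st.MEM @i6/i7  | pair
6. st.MEM @i8  | tail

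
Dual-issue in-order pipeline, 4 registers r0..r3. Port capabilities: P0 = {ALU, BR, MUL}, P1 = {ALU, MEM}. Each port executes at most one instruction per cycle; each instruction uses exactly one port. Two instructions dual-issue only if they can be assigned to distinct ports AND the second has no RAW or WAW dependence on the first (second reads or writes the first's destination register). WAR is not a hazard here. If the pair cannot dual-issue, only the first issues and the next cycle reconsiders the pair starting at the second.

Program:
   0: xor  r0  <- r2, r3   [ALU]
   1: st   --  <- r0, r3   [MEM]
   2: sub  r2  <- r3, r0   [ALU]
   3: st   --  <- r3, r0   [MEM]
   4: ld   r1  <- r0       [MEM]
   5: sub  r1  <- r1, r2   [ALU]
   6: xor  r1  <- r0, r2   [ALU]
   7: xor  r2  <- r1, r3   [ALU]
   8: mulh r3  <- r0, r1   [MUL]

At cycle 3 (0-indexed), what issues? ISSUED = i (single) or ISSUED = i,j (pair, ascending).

0. xor.ALU @i0  | RAW r0
1. st.MEM;sub.ALU @i1+i2  | dual
2. st.MEM @i3  | no-port MEM/MEM
3. ld.MEM @i4  | RAW+WAW r1
4. sub.ALU @i5  | WAW r1
5. xor.ALU @i6  | RAW r1
6. xor.ALU;mulh.MUL @i7+i8  | dual

ISSUED = 4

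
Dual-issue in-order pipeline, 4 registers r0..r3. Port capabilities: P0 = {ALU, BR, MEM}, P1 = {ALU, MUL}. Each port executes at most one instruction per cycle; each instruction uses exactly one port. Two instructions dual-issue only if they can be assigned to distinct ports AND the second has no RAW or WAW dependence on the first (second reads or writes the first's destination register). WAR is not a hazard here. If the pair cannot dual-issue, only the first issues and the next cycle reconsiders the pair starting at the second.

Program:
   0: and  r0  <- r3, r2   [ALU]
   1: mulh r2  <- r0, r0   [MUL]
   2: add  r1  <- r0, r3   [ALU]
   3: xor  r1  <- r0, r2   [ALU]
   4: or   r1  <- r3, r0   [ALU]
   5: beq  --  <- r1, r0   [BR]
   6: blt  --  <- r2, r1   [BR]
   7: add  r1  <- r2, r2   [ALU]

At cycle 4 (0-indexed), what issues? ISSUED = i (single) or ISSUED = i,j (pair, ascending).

ISSUED = 5

#0 head=0: and.ALU i0 RAW r0
#1 head=1: mulh.MUL;add.ALU i1/i2 dual
#2 head=3: xor.ALU i3 WAW r1
#3 head=4: or.ALU i4 RAW r1
#4 head=5: beq.BR i5 no-port BR/BR
#5 head=6: blt.BR;add.ALU i6/i7 dual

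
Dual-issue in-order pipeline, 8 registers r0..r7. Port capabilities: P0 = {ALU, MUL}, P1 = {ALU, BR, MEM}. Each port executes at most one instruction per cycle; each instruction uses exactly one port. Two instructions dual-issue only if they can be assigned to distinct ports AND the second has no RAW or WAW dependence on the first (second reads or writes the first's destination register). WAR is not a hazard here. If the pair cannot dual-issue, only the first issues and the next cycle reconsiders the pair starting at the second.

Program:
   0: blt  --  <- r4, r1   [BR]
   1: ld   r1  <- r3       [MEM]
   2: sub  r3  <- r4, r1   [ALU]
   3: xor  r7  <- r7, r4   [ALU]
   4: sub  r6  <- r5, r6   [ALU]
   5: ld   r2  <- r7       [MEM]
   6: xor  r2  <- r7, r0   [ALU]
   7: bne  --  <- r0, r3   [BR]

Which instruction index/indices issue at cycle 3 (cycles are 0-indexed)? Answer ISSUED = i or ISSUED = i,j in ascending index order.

ISSUED = 4,5

[0] i0  blt  -- no-port BR/MEM
[1] i1  ld  -- RAW r1
[2] i2+i3  sub;xor  -- dual
[3] i4+i5  sub;ld  -- dual
[4] i6+i7  xor;bne  -- dual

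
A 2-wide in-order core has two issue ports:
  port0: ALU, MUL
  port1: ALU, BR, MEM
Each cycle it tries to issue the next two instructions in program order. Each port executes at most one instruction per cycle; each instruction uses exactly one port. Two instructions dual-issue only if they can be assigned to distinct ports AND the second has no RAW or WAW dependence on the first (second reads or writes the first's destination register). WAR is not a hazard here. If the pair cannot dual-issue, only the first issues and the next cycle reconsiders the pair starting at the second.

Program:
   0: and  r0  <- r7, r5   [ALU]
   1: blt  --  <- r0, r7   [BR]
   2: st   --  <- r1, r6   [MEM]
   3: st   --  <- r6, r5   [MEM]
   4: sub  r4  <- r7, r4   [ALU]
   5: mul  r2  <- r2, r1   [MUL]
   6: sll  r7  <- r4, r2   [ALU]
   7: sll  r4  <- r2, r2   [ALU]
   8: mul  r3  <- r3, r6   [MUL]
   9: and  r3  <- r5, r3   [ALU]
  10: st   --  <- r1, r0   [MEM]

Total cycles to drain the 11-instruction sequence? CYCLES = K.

CYCLES = 8

#0 head=0: and i0 RAW r0
#1 head=1: blt i1 no-port BR/MEM
#2 head=2: st i2 no-port MEM/MEM
#3 head=3: st+sub i3,i4 pair
#4 head=5: mul i5 RAW r2
#5 head=6: sll+sll i6,i7 pair
#6 head=8: mul i8 RAW+WAW r3
#7 head=9: and+st i9,i10 pair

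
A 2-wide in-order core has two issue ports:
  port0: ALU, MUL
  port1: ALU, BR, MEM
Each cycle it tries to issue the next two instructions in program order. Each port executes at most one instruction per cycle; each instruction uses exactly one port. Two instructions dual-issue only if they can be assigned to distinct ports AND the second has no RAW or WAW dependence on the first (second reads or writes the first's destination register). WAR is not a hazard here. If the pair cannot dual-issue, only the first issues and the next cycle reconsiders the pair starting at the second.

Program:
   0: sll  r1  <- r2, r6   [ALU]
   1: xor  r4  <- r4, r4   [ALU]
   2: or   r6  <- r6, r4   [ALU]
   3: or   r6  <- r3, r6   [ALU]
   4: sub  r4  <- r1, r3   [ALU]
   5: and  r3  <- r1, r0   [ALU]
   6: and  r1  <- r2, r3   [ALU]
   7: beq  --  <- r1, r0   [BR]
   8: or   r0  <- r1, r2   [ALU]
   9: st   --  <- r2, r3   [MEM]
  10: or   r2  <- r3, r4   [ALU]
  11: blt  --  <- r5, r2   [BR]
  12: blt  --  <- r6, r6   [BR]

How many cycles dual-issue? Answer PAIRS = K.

PAIRS = 4

c0: i0&i1 sll.ALU xor.ALU  2-wide
c1: i2 or.ALU  RAW+WAW r6
c2: i3&i4 or.ALU sub.ALU  2-wide
c3: i5 and.ALU  RAW r3
c4: i6 and.ALU  RAW r1
c5: i7&i8 beq.BR or.ALU  2-wide
c6: i9&i10 st.MEM or.ALU  2-wide
c7: i11 blt.BR  no-port BR/BR
c8: i12 blt.BR  tail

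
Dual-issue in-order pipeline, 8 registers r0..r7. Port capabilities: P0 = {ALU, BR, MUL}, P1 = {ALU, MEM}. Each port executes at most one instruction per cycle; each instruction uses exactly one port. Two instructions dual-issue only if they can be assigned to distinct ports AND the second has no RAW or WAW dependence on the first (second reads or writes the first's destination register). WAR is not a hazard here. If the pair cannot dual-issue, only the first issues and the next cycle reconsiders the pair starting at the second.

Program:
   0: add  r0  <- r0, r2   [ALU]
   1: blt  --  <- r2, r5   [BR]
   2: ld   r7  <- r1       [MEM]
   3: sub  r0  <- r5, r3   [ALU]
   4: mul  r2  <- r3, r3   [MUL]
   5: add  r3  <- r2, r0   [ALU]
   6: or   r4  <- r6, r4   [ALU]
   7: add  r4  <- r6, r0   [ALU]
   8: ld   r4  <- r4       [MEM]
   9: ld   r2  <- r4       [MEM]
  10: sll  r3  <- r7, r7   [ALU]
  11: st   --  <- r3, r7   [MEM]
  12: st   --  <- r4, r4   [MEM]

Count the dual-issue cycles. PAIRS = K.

PAIRS = 4

c0: i0&i1 add.ALU;blt.BR  dual
c1: i2&i3 ld.MEM;sub.ALU  dual
c2: i4 mul.MUL  RAW r2
c3: i5&i6 add.ALU;or.ALU  dual
c4: i7 add.ALU  RAW+WAW r4
c5: i8 ld.MEM  no-port MEM/MEM
c6: i9&i10 ld.MEM;sll.ALU  dual
c7: i11 st.MEM  no-port MEM/MEM
c8: i12 st.MEM  tail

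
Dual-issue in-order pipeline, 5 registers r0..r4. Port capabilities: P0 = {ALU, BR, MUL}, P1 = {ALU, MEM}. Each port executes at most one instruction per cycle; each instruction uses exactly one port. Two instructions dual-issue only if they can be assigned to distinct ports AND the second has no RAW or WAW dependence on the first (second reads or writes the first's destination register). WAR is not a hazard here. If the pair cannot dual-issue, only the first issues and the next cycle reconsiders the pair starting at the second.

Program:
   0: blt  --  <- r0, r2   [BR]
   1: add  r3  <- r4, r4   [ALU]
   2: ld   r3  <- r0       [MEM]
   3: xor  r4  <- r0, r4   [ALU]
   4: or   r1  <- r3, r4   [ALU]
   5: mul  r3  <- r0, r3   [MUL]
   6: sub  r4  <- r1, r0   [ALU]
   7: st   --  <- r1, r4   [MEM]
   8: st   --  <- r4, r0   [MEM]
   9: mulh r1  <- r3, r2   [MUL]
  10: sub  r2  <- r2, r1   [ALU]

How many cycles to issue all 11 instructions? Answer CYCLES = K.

t=0 i0+i1:blt.BR+add.ALU ; dual
t=1 i2+i3:ld.MEM+xor.ALU ; dual
t=2 i4+i5:or.ALU+mul.MUL ; dual
t=3 i6:sub.ALU ; RAW r4
t=4 i7:st.MEM ; no-port MEM/MEM
t=5 i8+i9:st.MEM+mulh.MUL ; dual
t=6 i10:sub.ALU ; tail

CYCLES = 7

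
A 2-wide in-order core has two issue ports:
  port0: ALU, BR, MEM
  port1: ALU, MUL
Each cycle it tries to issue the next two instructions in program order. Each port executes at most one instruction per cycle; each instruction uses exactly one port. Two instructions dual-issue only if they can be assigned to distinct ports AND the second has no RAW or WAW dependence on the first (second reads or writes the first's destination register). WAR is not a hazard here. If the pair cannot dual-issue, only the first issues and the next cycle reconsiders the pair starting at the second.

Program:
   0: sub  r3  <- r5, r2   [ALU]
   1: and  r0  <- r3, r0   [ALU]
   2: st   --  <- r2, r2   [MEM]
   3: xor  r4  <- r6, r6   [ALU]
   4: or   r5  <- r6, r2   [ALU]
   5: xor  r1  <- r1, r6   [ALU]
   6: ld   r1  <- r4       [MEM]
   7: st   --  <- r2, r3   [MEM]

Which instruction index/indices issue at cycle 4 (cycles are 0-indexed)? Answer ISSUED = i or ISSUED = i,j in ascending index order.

[0] i0  sub  -- RAW r3
[1] i1,i2  and;st  -- dual
[2] i3,i4  xor;or  -- dual
[3] i5  xor  -- WAW r1
[4] i6  ld  -- no-port MEM/MEM
[5] i7  st  -- tail

ISSUED = 6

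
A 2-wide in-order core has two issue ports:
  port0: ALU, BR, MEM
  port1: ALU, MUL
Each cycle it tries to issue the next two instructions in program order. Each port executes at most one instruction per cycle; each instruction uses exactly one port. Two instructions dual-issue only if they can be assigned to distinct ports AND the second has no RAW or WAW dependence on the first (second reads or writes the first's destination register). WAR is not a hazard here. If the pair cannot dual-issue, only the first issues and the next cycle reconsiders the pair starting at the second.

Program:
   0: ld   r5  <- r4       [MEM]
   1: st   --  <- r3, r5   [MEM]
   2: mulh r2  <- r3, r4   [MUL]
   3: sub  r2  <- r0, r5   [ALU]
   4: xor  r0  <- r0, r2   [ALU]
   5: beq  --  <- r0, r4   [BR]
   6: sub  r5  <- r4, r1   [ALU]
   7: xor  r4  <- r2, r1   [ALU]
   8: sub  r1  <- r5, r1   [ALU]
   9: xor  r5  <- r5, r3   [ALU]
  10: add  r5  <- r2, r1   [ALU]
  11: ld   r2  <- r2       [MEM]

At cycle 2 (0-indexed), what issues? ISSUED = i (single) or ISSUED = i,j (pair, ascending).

ISSUED = 3

  cy0 -> i0 (ld.MEM) no-port MEM/MEM
  cy1 -> i1&i2 (st.MEM/mulh.MUL) 2-wide
  cy2 -> i3 (sub.ALU) RAW r2
  cy3 -> i4 (xor.ALU) RAW r0
  cy4 -> i5&i6 (beq.BR/sub.ALU) 2-wide
  cy5 -> i7&i8 (xor.ALU/sub.ALU) 2-wide
  cy6 -> i9 (xor.ALU) WAW r5
  cy7 -> i10&i11 (add.ALU/ld.MEM) 2-wide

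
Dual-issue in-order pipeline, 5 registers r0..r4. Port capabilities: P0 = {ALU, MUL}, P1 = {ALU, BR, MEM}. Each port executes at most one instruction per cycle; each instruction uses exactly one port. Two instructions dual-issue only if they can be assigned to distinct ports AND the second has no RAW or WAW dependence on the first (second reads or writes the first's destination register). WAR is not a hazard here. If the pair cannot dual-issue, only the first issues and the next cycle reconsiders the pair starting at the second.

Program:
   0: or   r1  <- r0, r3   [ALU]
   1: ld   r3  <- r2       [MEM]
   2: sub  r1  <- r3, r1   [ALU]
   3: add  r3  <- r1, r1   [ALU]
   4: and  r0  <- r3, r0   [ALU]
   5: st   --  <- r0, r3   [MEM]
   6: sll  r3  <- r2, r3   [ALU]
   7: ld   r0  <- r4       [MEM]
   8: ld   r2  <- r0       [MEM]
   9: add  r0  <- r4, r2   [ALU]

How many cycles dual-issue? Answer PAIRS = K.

0. or.ALU/ld.MEM @i0&i1  | dual
1. sub.ALU @i2  | RAW r1
2. add.ALU @i3  | RAW r3
3. and.ALU @i4  | RAW r0
4. st.MEM/sll.ALU @i5&i6  | dual
5. ld.MEM @i7  | no-port MEM/MEM
6. ld.MEM @i8  | RAW r2
7. add.ALU @i9  | tail

PAIRS = 2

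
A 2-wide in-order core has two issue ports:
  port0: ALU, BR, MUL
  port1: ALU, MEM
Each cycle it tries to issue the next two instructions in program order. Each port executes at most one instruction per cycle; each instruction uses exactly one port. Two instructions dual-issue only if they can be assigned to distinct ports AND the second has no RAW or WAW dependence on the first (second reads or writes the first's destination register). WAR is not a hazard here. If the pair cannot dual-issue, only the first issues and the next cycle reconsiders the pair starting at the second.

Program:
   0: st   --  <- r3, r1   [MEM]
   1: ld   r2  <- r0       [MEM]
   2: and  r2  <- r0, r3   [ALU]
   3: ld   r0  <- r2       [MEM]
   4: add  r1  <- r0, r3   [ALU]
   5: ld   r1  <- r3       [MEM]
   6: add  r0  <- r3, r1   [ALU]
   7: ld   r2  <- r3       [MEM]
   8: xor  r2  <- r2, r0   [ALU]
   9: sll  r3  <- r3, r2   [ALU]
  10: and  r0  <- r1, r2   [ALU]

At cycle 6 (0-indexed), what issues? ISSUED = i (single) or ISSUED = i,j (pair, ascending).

ISSUED = 6,7

#0 head=0: st i0 no-port MEM/MEM
#1 head=1: ld i1 WAW r2
#2 head=2: and i2 RAW r2
#3 head=3: ld i3 RAW r0
#4 head=4: add i4 WAW r1
#5 head=5: ld i5 RAW r1
#6 head=6: add ld i6&i7 pair
#7 head=8: xor i8 RAW r2
#8 head=9: sll and i9&i10 pair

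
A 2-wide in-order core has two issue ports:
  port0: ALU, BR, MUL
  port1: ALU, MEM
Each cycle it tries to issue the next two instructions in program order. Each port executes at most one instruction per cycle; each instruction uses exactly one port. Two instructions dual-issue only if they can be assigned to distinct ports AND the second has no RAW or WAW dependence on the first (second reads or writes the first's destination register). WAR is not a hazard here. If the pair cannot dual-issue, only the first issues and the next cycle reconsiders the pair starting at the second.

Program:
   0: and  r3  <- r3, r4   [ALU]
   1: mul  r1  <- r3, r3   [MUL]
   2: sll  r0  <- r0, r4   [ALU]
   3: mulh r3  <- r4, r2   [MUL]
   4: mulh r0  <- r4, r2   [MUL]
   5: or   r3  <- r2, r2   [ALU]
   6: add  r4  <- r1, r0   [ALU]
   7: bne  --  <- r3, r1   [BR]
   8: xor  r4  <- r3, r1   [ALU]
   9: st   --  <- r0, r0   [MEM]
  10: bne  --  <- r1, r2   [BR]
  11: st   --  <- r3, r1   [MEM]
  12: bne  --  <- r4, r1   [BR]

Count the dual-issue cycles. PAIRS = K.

[0] i0  and.ALU  -- RAW r3
[1] i1/i2  mul.MUL;sll.ALU  -- dual
[2] i3  mulh.MUL  -- no-port MUL/MUL
[3] i4/i5  mulh.MUL;or.ALU  -- dual
[4] i6/i7  add.ALU;bne.BR  -- dual
[5] i8/i9  xor.ALU;st.MEM  -- dual
[6] i10/i11  bne.BR;st.MEM  -- dual
[7] i12  bne.BR  -- tail

PAIRS = 5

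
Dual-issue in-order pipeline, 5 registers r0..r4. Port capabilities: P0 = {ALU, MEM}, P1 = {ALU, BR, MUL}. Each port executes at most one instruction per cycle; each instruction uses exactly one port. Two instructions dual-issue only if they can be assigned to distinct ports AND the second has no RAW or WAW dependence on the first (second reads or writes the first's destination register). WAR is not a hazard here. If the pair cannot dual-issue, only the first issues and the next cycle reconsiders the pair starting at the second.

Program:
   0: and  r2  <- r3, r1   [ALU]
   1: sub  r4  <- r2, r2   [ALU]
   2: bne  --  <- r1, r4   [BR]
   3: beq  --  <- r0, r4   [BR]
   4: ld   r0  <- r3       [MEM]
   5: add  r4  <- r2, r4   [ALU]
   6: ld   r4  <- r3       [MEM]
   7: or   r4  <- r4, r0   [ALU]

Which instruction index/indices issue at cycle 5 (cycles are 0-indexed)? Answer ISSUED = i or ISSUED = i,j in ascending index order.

ISSUED = 6

0. and @i0  | RAW r2
1. sub @i1  | RAW r4
2. bne @i2  | no-port BR/BR
3. beq/ld @i3+i4  | 2-wide
4. add @i5  | WAW r4
5. ld @i6  | RAW+WAW r4
6. or @i7  | tail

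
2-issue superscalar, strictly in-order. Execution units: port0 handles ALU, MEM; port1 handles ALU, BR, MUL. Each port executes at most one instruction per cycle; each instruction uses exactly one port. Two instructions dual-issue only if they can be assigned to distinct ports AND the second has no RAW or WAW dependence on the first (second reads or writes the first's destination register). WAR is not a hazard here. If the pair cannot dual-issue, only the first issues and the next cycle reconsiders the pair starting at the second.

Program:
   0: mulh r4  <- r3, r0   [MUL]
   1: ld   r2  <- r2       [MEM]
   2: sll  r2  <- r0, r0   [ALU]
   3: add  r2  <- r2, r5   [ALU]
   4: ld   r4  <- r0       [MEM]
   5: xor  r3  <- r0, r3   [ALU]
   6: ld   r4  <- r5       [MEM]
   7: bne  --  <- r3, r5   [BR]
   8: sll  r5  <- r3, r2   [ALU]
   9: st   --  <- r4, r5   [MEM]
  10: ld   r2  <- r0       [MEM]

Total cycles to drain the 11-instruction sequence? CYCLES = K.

CYCLES = 7

0. mulh.MUL;ld.MEM @i0,i1  | pair
1. sll.ALU @i2  | RAW+WAW r2
2. add.ALU;ld.MEM @i3,i4  | pair
3. xor.ALU;ld.MEM @i5,i6  | pair
4. bne.BR;sll.ALU @i7,i8  | pair
5. st.MEM @i9  | no-port MEM/MEM
6. ld.MEM @i10  | tail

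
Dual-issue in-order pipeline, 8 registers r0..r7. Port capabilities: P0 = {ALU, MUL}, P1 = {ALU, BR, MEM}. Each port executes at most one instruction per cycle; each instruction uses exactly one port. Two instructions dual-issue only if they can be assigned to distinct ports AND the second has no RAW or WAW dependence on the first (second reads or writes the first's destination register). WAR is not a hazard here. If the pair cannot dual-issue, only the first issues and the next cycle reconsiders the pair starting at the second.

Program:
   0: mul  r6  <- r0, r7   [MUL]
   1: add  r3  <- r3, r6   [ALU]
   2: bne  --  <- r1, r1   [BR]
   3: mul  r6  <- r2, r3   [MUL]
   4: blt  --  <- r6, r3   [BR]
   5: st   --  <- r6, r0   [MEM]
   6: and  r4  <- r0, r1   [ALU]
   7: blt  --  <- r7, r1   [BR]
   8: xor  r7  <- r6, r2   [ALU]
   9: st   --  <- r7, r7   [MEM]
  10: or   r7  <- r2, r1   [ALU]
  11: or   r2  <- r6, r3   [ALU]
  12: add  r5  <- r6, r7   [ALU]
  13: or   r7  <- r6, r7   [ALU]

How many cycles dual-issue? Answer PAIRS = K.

  cy0 -> i0 (mul) RAW r6
  cy1 -> i1,i2 (add bne) 2-wide
  cy2 -> i3 (mul) RAW r6
  cy3 -> i4 (blt) no-port BR/MEM
  cy4 -> i5,i6 (st and) 2-wide
  cy5 -> i7,i8 (blt xor) 2-wide
  cy6 -> i9,i10 (st or) 2-wide
  cy7 -> i11,i12 (or add) 2-wide
  cy8 -> i13 (or) tail

PAIRS = 5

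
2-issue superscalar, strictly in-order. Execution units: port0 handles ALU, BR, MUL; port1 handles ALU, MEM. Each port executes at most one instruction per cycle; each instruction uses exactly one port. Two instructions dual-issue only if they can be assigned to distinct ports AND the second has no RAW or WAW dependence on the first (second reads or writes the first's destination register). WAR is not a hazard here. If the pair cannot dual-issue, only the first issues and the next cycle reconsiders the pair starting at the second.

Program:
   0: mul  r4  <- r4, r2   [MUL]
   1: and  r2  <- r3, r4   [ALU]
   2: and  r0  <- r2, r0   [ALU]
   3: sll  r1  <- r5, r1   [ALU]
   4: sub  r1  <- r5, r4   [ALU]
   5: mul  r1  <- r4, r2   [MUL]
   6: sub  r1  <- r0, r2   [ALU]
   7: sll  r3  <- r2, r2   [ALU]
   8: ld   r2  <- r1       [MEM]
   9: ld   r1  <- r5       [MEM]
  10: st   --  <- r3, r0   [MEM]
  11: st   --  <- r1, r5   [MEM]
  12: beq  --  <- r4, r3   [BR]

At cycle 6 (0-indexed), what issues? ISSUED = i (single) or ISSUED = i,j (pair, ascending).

#0 head=0: mul.MUL i0 RAW r4
#1 head=1: and.ALU i1 RAW r2
#2 head=2: and.ALU sll.ALU i2&i3 2-wide
#3 head=4: sub.ALU i4 WAW r1
#4 head=5: mul.MUL i5 WAW r1
#5 head=6: sub.ALU sll.ALU i6&i7 2-wide
#6 head=8: ld.MEM i8 no-port MEM/MEM
#7 head=9: ld.MEM i9 no-port MEM/MEM
#8 head=10: st.MEM i10 no-port MEM/MEM
#9 head=11: st.MEM beq.BR i11&i12 2-wide

ISSUED = 8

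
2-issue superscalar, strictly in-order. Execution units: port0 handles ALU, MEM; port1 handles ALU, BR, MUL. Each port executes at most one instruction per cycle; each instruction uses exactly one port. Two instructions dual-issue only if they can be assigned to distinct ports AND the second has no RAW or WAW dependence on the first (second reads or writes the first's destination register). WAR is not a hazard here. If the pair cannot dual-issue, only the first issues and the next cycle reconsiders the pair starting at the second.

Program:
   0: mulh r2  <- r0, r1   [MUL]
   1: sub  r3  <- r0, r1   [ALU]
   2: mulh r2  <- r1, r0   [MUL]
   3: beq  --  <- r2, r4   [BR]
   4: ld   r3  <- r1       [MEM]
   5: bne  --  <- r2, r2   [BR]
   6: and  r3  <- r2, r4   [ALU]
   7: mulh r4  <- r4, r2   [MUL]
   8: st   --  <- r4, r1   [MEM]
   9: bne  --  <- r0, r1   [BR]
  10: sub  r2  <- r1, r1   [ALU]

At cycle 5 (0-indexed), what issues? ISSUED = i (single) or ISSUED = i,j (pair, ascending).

ISSUED = 8,9

  cy0 -> i0&i1 (mulh;sub) 2-wide
  cy1 -> i2 (mulh) no-port MUL/BR
  cy2 -> i3&i4 (beq;ld) 2-wide
  cy3 -> i5&i6 (bne;and) 2-wide
  cy4 -> i7 (mulh) RAW r4
  cy5 -> i8&i9 (st;bne) 2-wide
  cy6 -> i10 (sub) tail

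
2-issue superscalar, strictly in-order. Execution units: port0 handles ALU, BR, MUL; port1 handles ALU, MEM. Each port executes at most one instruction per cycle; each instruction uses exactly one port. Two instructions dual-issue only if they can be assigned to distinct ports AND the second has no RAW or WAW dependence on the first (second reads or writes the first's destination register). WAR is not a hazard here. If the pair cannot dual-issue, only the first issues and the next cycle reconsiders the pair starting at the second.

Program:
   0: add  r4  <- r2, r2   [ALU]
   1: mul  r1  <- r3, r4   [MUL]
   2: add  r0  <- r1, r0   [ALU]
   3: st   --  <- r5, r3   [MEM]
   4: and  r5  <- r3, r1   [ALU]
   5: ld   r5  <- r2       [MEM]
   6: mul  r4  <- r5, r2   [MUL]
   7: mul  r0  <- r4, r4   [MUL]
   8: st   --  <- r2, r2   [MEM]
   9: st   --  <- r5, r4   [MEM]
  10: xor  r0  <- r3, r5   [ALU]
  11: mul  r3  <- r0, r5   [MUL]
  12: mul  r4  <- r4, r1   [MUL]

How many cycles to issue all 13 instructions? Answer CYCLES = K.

  cy0 -> i0 (add) RAW r4
  cy1 -> i1 (mul) RAW r1
  cy2 -> i2,i3 (add;st) pair
  cy3 -> i4 (and) WAW r5
  cy4 -> i5 (ld) RAW r5
  cy5 -> i6 (mul) no-port MUL/MUL
  cy6 -> i7,i8 (mul;st) pair
  cy7 -> i9,i10 (st;xor) pair
  cy8 -> i11 (mul) no-port MUL/MUL
  cy9 -> i12 (mul) tail

CYCLES = 10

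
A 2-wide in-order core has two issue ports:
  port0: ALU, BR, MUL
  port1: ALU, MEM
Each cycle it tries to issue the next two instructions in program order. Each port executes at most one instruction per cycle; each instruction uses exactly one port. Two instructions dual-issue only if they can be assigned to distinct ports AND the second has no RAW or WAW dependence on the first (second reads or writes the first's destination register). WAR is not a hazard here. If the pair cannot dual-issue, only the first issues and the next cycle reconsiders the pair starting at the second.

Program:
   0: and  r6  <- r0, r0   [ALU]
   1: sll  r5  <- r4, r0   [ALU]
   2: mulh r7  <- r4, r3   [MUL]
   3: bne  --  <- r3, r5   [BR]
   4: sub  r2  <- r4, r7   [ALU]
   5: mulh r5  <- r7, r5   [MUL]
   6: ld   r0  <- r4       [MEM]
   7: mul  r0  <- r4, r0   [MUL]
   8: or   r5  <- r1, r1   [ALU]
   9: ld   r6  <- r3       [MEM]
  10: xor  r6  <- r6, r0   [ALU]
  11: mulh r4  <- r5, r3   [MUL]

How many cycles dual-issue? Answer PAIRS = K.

c0: i0,i1 and sll  dual
c1: i2 mulh  no-port MUL/BR
c2: i3,i4 bne sub  dual
c3: i5,i6 mulh ld  dual
c4: i7,i8 mul or  dual
c5: i9 ld  RAW+WAW r6
c6: i10,i11 xor mulh  dual

PAIRS = 5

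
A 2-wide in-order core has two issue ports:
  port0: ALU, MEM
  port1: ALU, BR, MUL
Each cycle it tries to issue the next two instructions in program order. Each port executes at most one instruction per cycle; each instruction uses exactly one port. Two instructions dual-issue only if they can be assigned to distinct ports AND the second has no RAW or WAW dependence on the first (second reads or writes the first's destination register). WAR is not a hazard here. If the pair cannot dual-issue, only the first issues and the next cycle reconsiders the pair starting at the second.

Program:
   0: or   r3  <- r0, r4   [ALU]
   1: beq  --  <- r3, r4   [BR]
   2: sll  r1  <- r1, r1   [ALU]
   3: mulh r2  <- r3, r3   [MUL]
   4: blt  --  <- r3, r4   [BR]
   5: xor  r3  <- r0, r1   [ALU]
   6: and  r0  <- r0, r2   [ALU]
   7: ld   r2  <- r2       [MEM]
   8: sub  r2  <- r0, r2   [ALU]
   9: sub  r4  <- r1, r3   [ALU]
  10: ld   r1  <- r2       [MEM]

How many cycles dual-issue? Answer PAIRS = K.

0. or @i0  | RAW r3
1. beq;sll @i1+i2  | pair
2. mulh @i3  | no-port MUL/BR
3. blt;xor @i4+i5  | pair
4. and;ld @i6+i7  | pair
5. sub;sub @i8+i9  | pair
6. ld @i10  | tail

PAIRS = 4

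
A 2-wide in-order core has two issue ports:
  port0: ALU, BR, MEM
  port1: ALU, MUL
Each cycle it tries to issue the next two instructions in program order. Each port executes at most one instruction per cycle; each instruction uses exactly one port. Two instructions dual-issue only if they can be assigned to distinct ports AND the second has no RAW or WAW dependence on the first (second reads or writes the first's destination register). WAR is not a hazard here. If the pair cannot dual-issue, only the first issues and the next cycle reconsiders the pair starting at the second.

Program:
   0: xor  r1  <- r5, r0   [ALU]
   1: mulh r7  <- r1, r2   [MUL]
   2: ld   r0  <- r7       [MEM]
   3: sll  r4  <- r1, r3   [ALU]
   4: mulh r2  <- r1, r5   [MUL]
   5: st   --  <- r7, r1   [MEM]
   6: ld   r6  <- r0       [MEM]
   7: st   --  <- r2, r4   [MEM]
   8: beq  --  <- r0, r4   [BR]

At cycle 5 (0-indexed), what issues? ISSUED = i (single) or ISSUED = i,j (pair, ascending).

c0: i0 xor.ALU  RAW r1
c1: i1 mulh.MUL  RAW r7
c2: i2,i3 ld.MEM sll.ALU  pair
c3: i4,i5 mulh.MUL st.MEM  pair
c4: i6 ld.MEM  no-port MEM/MEM
c5: i7 st.MEM  no-port MEM/BR
c6: i8 beq.BR  tail

ISSUED = 7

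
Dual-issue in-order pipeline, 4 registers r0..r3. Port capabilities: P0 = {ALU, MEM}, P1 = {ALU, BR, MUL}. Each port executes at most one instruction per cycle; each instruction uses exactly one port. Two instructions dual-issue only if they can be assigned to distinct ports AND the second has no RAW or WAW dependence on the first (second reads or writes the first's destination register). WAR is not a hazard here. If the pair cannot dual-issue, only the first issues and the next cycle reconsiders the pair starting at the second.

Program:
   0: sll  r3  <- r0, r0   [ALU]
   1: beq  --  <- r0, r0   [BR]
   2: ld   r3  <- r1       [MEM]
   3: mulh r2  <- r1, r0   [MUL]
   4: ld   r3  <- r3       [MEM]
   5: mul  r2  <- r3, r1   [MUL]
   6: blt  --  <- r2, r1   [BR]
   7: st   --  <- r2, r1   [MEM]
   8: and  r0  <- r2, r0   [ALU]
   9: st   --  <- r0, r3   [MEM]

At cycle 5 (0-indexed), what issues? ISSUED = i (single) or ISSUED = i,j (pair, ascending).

ISSUED = 8

[0] i0&i1  sll/beq  -- 2-wide
[1] i2&i3  ld/mulh  -- 2-wide
[2] i4  ld  -- RAW r3
[3] i5  mul  -- no-port MUL/BR
[4] i6&i7  blt/st  -- 2-wide
[5] i8  and  -- RAW r0
[6] i9  st  -- tail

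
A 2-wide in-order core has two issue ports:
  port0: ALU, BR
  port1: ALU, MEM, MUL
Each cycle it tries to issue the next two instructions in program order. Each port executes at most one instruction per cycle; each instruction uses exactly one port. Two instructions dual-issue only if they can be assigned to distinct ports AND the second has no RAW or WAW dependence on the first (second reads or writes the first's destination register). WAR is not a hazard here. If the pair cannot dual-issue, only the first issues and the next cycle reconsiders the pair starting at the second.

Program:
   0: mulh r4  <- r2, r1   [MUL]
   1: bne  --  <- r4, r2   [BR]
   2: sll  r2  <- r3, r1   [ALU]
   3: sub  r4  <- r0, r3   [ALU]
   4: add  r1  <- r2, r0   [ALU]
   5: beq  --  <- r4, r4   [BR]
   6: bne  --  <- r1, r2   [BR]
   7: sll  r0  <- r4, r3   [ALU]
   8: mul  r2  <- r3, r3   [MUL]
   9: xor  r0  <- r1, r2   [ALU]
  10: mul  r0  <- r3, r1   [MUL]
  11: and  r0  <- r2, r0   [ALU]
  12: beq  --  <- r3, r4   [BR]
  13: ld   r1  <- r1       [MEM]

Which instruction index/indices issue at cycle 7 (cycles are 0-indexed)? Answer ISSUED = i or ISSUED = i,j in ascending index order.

t=0 i0:mulh.MUL ; RAW r4
t=1 i1&i2:bne.BR sll.ALU ; pair
t=2 i3&i4:sub.ALU add.ALU ; pair
t=3 i5:beq.BR ; no-port BR/BR
t=4 i6&i7:bne.BR sll.ALU ; pair
t=5 i8:mul.MUL ; RAW r2
t=6 i9:xor.ALU ; WAW r0
t=7 i10:mul.MUL ; RAW+WAW r0
t=8 i11&i12:and.ALU beq.BR ; pair
t=9 i13:ld.MEM ; tail

ISSUED = 10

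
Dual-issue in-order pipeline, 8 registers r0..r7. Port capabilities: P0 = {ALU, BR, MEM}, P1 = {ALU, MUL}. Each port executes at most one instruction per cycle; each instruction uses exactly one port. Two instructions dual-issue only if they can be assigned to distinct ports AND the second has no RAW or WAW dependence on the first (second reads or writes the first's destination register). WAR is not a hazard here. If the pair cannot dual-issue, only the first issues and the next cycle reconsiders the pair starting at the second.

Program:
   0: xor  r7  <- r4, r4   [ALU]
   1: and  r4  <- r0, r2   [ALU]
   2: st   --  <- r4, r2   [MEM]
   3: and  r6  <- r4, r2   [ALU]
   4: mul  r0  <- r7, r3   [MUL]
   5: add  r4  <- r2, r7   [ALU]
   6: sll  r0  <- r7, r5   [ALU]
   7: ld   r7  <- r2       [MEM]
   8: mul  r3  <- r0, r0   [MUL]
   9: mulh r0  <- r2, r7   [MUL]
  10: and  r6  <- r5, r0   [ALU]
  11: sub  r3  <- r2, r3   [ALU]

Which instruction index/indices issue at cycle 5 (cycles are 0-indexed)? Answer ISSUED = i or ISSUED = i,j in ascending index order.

ISSUED = 9

#0 head=0: xor.ALU;and.ALU i0+i1 dual
#1 head=2: st.MEM;and.ALU i2+i3 dual
#2 head=4: mul.MUL;add.ALU i4+i5 dual
#3 head=6: sll.ALU;ld.MEM i6+i7 dual
#4 head=8: mul.MUL i8 no-port MUL/MUL
#5 head=9: mulh.MUL i9 RAW r0
#6 head=10: and.ALU;sub.ALU i10+i11 dual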